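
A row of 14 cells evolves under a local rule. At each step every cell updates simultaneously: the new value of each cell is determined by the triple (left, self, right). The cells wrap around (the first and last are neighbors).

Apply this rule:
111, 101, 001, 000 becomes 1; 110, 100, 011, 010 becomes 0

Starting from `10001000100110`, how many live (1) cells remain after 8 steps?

00110011001001
01000100010010
10011001100100
00100010001001
01001100110010
10010001000100
00100110011001
01001000100010
count of 1: 4

4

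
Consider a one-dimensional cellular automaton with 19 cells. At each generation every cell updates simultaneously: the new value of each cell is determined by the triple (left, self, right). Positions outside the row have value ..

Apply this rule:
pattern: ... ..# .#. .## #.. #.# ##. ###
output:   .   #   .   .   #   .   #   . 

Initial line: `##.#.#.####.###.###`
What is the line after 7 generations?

.......#....#.#.#..

.#........#...#...#
#.#......#.#.#.#.#.
...#....#.........#
..#.#..#.#.......#.
.#...##...#.....#.#
#.#.#.##.#.#...#...
.......#....#.#.#..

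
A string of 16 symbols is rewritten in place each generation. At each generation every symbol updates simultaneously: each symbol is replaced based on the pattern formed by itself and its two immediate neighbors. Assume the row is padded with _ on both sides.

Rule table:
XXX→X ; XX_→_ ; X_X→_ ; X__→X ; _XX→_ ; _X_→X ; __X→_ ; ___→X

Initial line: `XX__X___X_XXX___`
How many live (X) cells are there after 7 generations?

generation 1: __X_XXX_X__X_XXX
generation 2: X_X__X__XX_X__X_
generation 3: X_XX_XX____XX_XX
generation 4: X______XXX______
generation 5: XXXXXX__X_XXXXXX
generation 6: _XXXX_X_X__XXXX_
generation 7: __XX__X_XX__XX_X
count of X: 8

8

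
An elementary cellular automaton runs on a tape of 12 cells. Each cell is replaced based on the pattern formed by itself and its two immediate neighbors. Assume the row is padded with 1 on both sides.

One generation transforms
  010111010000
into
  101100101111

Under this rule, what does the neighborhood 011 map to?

At position 3 the neighborhood is 011; the next row has 1 there.

1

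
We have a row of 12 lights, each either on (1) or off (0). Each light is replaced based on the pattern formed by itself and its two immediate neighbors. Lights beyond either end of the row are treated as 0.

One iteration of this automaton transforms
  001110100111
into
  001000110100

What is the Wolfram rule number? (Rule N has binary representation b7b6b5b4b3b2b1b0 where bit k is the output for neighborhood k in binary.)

28

position 3: 111 → 0  (bit 7 = 0)
position 4: 110 → 0  (bit 6 = 0)
position 5: 101 → 0  (bit 5 = 0)
position 7: 100 → 1  (bit 4 = 1)
position 2: 011 → 1  (bit 3 = 1)
position 6: 010 → 1  (bit 2 = 1)
position 1: 001 → 0  (bit 1 = 0)
position 0: 000 → 0  (bit 0 = 0)
bits b7..b0 = 00011100 = 28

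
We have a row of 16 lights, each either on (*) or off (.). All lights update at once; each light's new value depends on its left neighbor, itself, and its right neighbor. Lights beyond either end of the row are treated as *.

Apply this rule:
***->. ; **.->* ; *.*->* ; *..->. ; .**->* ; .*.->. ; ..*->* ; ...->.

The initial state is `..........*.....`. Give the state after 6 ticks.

....*.....***..*

.........*.....*
........*.....**
.......*.....**.
......*.....****
.....*.....**...
....*.....***..*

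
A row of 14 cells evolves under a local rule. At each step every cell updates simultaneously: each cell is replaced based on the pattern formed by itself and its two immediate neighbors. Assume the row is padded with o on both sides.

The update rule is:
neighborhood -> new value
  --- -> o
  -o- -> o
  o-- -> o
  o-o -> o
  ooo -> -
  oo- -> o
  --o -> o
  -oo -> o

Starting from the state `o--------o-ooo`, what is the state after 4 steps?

-----------ooo

oooooooooooo--
-----------ooo
oooooooooooo--  (repeats step 1; period 2)
step 4: -----------ooo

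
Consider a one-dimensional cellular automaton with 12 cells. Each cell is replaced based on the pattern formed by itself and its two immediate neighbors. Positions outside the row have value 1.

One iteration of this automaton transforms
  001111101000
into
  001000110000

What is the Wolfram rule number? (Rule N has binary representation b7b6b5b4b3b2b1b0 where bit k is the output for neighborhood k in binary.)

position 3: 111 → 0  (bit 7 = 0)
position 6: 110 → 1  (bit 6 = 1)
position 7: 101 → 1  (bit 5 = 1)
position 0: 100 → 0  (bit 4 = 0)
position 2: 011 → 1  (bit 3 = 1)
position 8: 010 → 0  (bit 2 = 0)
position 1: 001 → 0  (bit 1 = 0)
position 10: 000 → 0  (bit 0 = 0)
bits b7..b0 = 01101000 = 104

104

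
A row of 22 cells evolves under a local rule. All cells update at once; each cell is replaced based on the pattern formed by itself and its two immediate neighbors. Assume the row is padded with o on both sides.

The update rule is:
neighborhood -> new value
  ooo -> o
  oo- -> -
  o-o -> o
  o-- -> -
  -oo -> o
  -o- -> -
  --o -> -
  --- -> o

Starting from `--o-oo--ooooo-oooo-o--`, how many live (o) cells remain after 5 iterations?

12

---oo---oooo-oooo-o---
-o-o--o-ooo-oooo-o--o-
o-o----ooo-oooo-o----o
-o--oo-oo-oooo-o--oo-o
o---o-oo-oooo-o---o-oo
count of o: 12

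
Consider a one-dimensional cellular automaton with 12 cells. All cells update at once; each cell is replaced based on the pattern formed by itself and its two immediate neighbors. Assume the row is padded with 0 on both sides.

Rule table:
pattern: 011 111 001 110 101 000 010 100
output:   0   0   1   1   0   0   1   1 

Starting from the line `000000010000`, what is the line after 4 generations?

000100010011

000000111000
000001001100
000011110110
000100010011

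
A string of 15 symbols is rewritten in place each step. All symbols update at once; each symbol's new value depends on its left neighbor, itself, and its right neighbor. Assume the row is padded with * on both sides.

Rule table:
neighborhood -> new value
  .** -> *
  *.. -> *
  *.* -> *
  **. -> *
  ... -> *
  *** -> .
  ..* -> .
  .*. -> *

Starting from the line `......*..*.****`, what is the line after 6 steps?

step 1: *****.**.***...
step 2: ....******.***.
step 3: ***.*....***.**
step 4: ..******.*.***.
step 5: *.*....*****.**
step 6: ******.*...***.

******.*...***.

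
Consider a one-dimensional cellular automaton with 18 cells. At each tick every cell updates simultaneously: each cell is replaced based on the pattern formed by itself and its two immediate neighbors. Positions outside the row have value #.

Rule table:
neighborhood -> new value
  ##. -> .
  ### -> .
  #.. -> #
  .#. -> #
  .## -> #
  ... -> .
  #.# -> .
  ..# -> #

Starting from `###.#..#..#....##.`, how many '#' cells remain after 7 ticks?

tick 1: ....########..##..
tick 2: #..##.......###.##
tick 3: .###.#.....##...#.
tick 4: .#...##...##.#.##.
tick 5: .##.##.#.##..#.#..
tick 6: .#..#..#.#.###.###
tick 7: .#######.#.#...#..
count of #: 10

10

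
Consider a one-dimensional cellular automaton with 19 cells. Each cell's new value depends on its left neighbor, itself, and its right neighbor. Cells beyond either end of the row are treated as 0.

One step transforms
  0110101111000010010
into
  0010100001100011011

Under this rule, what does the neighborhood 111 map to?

At position 7 the neighborhood is 111; the next row has 0 there.

0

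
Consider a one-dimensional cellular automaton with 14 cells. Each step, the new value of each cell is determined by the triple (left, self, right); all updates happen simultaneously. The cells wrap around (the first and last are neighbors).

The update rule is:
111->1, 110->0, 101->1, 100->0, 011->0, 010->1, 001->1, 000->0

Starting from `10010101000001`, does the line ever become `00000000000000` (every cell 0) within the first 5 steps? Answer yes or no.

00111111000010
01011110000110
11101100001000
01010000011001
11110000100011
step 5 is 11110000100011, still not uniform 0

no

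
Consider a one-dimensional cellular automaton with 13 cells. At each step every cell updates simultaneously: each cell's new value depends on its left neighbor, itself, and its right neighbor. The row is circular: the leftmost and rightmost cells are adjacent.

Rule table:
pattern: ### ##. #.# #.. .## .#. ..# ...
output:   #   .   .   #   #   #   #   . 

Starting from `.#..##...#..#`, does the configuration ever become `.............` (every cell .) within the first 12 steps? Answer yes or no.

.####.#.#####
.###..#.####.
###.###.###.#
##..##..##..#
#.###.###.###
..##..##..###
###.###.####.
##..##..###..
#.###.####.##
..##..###..##
###.####.###.
##..###..##..
step 12 is ##..###..##.., still not uniform .

no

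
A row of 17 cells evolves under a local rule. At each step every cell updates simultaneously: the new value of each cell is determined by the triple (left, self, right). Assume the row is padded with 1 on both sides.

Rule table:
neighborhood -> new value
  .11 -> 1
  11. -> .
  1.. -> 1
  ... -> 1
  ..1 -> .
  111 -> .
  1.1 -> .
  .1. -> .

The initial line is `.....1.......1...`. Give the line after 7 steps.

1111..111111..11.
....1.1.....1.1..
111....1111....1.
...111.1...111...
11.1....11.1..11.
....111.1...1.1..
111.1....11....1.

111.1....11....1.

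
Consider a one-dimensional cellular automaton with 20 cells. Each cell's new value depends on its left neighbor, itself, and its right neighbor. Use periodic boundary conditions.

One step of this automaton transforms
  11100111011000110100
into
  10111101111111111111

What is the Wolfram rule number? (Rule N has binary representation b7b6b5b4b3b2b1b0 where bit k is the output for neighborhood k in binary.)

position 1: 111 → 0  (bit 7 = 0)
position 2: 110 → 1  (bit 6 = 1)
position 8: 101 → 1  (bit 5 = 1)
position 3: 100 → 1  (bit 4 = 1)
position 0: 011 → 1  (bit 3 = 1)
position 17: 010 → 1  (bit 2 = 1)
position 4: 001 → 1  (bit 1 = 1)
position 12: 000 → 1  (bit 0 = 1)
bits b7..b0 = 01111111 = 127

127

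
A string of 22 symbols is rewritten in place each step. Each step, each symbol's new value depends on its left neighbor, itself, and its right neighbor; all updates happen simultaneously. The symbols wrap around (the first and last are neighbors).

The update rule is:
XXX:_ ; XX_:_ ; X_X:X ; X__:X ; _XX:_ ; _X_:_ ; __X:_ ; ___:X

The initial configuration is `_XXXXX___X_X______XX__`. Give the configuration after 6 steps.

XXX___X__X_____XX___XX

______XX__X_XXXXX___XX
XXXXX___X__X_____XX___
_____XX__X__XXXX___XX_
XXXX___X__X_____XX___X
____XX__X__XXXX___XX__
XXX___X__X_____XX___XX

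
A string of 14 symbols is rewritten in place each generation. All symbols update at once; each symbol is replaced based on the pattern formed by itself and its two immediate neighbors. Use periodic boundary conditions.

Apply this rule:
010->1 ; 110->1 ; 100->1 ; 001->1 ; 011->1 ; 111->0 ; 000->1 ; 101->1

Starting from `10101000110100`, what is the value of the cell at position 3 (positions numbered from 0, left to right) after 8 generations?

11111111111111
00000000000000
11111111111111  (repeats generation 1; period 2)
generation 8: 00000000000000
position 3 holds 0

0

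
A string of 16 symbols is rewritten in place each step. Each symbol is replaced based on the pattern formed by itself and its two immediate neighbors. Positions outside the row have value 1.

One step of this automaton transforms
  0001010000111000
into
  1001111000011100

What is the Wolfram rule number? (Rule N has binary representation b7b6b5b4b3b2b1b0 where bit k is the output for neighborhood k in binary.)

244

position 11: 111 → 1  (bit 7 = 1)
position 12: 110 → 1  (bit 6 = 1)
position 4: 101 → 1  (bit 5 = 1)
position 0: 100 → 1  (bit 4 = 1)
position 10: 011 → 0  (bit 3 = 0)
position 3: 010 → 1  (bit 2 = 1)
position 2: 001 → 0  (bit 1 = 0)
position 1: 000 → 0  (bit 0 = 0)
bits b7..b0 = 11110100 = 244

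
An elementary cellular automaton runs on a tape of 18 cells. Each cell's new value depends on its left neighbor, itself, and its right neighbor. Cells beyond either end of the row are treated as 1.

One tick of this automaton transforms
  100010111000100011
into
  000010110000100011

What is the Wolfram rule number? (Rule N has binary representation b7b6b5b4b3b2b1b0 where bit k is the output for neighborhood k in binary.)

position 7: 111 → 1  (bit 7 = 1)
position 0: 110 → 0  (bit 6 = 0)
position 5: 101 → 0  (bit 5 = 0)
position 1: 100 → 0  (bit 4 = 0)
position 6: 011 → 1  (bit 3 = 1)
position 4: 010 → 1  (bit 2 = 1)
position 3: 001 → 0  (bit 1 = 0)
position 2: 000 → 0  (bit 0 = 0)
bits b7..b0 = 10001100 = 140

140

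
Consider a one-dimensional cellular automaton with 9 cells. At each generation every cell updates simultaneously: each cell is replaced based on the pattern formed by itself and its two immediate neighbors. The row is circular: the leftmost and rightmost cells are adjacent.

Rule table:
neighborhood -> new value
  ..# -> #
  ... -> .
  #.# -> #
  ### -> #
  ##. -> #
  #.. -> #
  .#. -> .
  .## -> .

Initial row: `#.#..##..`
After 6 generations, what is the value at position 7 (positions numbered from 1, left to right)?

.#.##.###
#.#.##.##
##.#.##.#
###.#.##.
.###.#.##
#.###.#.#
position 7 holds #

#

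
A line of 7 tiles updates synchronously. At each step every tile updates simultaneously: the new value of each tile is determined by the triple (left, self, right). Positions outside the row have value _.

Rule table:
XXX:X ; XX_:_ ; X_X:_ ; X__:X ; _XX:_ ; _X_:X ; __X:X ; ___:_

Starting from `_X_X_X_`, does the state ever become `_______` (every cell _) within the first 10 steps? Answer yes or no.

XX_X_XX
___X___
__XXX__
_X_X_X_  (repeats step 0; period 4)
step 10: ___X___
step 10 is ___X___, still not uniform _

no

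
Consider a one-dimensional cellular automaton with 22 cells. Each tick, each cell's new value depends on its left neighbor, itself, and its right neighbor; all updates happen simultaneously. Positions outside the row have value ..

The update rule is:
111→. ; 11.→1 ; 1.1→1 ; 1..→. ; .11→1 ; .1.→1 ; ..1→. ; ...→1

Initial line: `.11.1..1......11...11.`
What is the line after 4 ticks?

.1..1..111..1.11111.1.

.1111..1.1111.11.1.11.
.1..1..111..111111111.
.1..1..1.1..1.......1.
.1..1..111..1.11111.1.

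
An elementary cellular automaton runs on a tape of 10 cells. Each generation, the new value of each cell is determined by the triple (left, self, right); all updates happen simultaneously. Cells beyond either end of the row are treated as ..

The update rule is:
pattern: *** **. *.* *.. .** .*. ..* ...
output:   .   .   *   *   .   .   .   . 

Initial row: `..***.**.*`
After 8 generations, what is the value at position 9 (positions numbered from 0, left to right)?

.....*..*.
......*..*
.......*..
........*.
.........*
..........
..........  (fixed point — unchanged through generation 8)
position 9 holds .

.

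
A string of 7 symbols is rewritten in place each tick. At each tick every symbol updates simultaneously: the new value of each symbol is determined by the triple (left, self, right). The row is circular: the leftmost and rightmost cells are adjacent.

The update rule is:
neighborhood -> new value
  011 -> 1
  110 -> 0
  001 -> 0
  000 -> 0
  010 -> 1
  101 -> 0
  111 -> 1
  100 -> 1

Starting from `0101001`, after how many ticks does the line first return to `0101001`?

2

0101101
0101001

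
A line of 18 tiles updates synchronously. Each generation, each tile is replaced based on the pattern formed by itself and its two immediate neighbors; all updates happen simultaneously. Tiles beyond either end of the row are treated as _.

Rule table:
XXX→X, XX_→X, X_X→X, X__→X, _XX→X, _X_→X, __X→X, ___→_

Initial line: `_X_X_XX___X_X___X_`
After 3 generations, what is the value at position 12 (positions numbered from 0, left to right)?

XXXXXXXX_XXXXX_XXX
XXXXXXXXXXXXXXXXXX
XXXXXXXXXXXXXXXXXX
position 12 holds X

X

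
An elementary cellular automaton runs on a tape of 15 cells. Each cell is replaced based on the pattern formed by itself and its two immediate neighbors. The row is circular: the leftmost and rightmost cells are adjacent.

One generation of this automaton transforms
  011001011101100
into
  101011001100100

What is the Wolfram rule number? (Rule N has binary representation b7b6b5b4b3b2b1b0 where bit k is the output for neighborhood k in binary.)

position 8: 111 → 1  (bit 7 = 1)
position 2: 110 → 1  (bit 6 = 1)
position 6: 101 → 0  (bit 5 = 0)
position 3: 100 → 0  (bit 4 = 0)
position 1: 011 → 0  (bit 3 = 0)
position 5: 010 → 1  (bit 2 = 1)
position 0: 001 → 1  (bit 1 = 1)
position 14: 000 → 0  (bit 0 = 0)
bits b7..b0 = 11000110 = 198

198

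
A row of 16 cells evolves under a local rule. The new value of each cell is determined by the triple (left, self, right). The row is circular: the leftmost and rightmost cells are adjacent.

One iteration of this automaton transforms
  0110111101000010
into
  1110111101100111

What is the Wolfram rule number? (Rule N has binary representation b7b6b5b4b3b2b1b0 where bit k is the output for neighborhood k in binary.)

position 5: 111 → 1  (bit 7 = 1)
position 2: 110 → 1  (bit 6 = 1)
position 3: 101 → 0  (bit 5 = 0)
position 10: 100 → 1  (bit 4 = 1)
position 1: 011 → 1  (bit 3 = 1)
position 9: 010 → 1  (bit 2 = 1)
position 0: 001 → 1  (bit 1 = 1)
position 11: 000 → 0  (bit 0 = 0)
bits b7..b0 = 11011110 = 222

222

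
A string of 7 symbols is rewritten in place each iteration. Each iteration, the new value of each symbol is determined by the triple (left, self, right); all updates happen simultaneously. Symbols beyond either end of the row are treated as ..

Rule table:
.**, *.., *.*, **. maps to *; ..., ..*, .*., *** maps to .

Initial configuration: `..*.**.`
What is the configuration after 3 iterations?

....*..

iteration 1: ...****
iteration 2: ...*..*
iteration 3: ....*..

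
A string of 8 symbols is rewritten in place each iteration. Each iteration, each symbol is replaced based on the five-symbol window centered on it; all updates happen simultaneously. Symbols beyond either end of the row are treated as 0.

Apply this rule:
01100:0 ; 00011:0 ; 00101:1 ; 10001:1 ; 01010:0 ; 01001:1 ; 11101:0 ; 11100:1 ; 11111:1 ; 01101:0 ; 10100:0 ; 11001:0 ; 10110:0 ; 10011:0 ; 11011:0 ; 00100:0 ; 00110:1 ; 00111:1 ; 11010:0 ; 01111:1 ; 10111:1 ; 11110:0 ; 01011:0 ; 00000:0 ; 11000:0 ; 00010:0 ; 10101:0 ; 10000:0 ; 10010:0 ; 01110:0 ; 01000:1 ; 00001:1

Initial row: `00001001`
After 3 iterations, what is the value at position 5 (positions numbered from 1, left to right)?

1

00100100
10010010
01001001
position 5 holds 1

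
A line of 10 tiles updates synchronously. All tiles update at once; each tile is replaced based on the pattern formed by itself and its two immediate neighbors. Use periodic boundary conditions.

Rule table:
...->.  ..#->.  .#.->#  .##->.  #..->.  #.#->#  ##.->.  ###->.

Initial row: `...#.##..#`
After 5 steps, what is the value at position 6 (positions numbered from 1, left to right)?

step 1: ...##....#
step 2: .........#
step 3: .........#  (fixed point — unchanged through step 5)
position 6 holds .

.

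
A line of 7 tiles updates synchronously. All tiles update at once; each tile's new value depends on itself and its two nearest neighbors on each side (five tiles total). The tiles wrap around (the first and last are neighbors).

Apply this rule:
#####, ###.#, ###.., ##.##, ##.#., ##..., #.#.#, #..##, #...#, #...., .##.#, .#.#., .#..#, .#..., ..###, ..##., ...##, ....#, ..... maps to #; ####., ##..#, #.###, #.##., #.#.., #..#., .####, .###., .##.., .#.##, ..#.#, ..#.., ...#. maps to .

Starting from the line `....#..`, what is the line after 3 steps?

###..##

step 1: ###..##
step 2: #.#.##.
step 3: ###..##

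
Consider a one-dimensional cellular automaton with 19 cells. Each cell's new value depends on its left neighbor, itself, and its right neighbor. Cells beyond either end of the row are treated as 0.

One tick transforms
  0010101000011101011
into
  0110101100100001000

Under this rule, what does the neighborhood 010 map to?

1

At position 2 the neighborhood is 010; the next row has 1 there.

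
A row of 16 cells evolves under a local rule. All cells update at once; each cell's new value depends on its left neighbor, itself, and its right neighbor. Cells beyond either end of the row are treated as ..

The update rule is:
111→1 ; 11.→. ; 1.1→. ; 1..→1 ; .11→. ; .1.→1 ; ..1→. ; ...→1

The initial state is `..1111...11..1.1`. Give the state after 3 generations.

..11111....1.1.1

1..11.11...1.1.1
11......11.1.1.1
..11111....1.1.1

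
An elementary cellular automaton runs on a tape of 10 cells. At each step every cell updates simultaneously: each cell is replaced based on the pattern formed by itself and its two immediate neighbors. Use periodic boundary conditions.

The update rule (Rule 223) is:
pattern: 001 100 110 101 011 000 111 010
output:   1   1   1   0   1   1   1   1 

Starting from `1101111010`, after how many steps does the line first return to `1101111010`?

1101111010

1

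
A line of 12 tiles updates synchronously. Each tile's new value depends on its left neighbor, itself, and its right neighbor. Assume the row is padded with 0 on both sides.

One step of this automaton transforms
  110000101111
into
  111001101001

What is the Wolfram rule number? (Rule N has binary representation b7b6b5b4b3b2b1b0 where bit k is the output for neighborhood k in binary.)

position 9: 111 → 0  (bit 7 = 0)
position 1: 110 → 1  (bit 6 = 1)
position 7: 101 → 0  (bit 5 = 0)
position 2: 100 → 1  (bit 4 = 1)
position 0: 011 → 1  (bit 3 = 1)
position 6: 010 → 1  (bit 2 = 1)
position 5: 001 → 1  (bit 1 = 1)
position 3: 000 → 0  (bit 0 = 0)
bits b7..b0 = 01011110 = 94

94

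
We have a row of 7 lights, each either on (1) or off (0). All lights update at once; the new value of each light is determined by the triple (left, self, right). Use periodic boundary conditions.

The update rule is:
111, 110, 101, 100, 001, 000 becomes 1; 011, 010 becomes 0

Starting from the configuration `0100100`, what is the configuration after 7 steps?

1011011
1101101
1110110
0111011
1011101
1101110
0110111

0110111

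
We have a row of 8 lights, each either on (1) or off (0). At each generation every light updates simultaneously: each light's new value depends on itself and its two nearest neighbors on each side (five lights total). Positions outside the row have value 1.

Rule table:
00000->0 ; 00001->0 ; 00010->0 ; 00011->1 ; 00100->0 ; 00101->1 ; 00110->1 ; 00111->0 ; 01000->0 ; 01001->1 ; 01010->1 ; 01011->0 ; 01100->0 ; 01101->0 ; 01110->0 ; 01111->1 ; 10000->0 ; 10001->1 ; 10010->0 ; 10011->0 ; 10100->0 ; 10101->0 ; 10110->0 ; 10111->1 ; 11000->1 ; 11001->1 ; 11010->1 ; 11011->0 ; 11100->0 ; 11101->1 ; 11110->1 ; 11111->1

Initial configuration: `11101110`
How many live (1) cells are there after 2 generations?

5

11101010
11110100
count of 1: 5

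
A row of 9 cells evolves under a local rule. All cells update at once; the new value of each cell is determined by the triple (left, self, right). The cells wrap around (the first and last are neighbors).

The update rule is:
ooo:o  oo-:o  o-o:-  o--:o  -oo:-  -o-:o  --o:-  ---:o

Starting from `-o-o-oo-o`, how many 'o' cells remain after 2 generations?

5

-o-o--o-o
-o-oo-o-o
count of o: 5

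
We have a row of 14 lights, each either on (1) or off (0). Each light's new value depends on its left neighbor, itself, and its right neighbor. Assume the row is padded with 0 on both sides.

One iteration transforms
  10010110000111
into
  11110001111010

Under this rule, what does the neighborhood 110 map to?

At position 6 the neighborhood is 110; the next row has 0 there.

0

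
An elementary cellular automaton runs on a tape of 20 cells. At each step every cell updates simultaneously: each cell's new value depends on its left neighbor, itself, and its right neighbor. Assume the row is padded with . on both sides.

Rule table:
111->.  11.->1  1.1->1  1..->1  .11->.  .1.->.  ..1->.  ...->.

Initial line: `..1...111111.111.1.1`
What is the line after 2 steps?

....1.......11..11.1

...1.......11..11.1.
....1.......11..11.1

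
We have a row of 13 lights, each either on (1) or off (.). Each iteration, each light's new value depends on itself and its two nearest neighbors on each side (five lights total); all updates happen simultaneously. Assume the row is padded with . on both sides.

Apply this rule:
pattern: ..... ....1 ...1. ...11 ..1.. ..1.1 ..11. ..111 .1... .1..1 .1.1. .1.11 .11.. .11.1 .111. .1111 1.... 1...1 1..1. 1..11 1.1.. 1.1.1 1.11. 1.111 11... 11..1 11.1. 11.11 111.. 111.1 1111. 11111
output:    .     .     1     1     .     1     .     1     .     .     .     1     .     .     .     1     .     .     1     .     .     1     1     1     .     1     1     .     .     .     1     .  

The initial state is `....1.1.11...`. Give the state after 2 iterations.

...11.111....
..1...1......

..1...1......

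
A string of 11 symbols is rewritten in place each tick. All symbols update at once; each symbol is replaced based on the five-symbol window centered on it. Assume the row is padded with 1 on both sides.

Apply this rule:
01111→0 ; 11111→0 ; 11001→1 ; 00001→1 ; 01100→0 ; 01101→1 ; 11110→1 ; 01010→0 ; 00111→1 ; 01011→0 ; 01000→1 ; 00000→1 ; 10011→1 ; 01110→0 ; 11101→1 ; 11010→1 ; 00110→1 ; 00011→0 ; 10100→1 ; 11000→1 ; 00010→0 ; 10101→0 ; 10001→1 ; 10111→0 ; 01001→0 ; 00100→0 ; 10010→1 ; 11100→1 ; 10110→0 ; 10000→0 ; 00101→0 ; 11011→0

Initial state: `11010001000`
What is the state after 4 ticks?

11001110110

11111100110
00001111110
10101000110
11001110110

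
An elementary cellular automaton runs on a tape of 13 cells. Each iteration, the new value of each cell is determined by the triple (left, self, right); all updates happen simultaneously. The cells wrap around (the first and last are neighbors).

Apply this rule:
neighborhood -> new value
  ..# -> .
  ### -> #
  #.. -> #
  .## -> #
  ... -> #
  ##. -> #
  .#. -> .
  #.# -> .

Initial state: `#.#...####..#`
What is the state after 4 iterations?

##.##.#####.#

#..##.#####.#
##.##.#####.#
##.##.#####.#  (fixed point — unchanged through iteration 4)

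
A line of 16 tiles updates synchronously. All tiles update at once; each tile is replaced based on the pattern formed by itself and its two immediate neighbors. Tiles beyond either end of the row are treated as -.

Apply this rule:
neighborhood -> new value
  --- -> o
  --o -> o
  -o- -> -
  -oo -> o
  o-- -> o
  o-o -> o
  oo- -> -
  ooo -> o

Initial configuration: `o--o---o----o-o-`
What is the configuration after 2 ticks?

-oo-ooo-oooo-o-o
oo-ooo-oooo-o-o-

oo-ooo-oooo-o-o-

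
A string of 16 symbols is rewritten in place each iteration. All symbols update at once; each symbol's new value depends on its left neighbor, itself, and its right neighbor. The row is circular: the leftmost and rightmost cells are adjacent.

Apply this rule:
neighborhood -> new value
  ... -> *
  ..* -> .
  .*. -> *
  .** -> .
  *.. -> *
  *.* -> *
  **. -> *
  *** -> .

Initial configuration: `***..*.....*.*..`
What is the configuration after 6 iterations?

*....**...***..*

iteration 1: ..**.*****.****.
iteration 2: *..**....**...**
iteration 3: **..****..***...
iteration 4: .**....**...***.
iteration 5: ..****..***...**
iteration 6: *....**...***..*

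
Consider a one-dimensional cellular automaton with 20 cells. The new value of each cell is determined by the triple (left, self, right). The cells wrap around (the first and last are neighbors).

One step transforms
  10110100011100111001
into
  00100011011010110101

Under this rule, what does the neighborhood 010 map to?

At position 5 the neighborhood is 010; the next row has 0 there.

0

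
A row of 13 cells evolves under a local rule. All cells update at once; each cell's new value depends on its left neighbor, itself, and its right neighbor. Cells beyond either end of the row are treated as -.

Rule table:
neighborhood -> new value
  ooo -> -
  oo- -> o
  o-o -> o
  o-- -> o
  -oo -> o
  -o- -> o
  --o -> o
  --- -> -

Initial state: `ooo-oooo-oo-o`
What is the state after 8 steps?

o-ooo--oooooo
ooo-oooo----o
o-ooo--oo--oo
ooo-ooooooooo
o-ooo-------o
ooo-oo-----oo
o-ooooo---ooo
ooo---oo-oo-o

ooo---oo-oo-o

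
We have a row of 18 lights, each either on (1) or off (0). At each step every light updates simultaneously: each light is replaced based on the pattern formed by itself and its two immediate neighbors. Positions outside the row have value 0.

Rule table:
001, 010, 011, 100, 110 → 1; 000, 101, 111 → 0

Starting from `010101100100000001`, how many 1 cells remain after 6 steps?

110101111110000011
110101000011000111
110101100111101101
110101111100101101
110101000111101101
110101101100101101
count of 1: 11

11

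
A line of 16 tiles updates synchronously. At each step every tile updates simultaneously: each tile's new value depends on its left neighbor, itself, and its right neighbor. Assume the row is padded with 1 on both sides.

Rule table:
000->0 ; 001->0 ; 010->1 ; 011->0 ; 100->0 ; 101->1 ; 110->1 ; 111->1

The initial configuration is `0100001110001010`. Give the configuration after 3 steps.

1100000110001111
1100000010000111
1100000010000011

1100000010000011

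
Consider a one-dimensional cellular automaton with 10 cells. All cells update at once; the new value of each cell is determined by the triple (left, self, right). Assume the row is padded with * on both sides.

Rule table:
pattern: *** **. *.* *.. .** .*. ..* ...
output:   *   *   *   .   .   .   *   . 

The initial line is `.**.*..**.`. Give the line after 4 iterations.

iteration 1: *.**..*.**
iteration 2: **.*.*.*.*
iteration 3: ***.*.*.*.
iteration 4: ****.*.*.*

****.*.*.*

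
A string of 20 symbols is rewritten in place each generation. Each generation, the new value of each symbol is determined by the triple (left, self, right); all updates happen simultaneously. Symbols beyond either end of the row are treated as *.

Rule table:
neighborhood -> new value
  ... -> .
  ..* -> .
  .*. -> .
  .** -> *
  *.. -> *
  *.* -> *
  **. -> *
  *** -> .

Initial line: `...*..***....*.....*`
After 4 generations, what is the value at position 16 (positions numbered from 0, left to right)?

.

*...*.*.**....*....*
**...*.****....*...*
.**...**..**....*..*
****..***.***....*.*
position 16 holds .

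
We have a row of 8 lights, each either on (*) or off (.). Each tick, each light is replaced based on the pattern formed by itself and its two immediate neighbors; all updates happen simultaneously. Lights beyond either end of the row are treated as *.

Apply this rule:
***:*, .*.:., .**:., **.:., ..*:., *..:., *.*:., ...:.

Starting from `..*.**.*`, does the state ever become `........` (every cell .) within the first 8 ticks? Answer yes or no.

yes

tick 1: ........
all cells are . at tick 1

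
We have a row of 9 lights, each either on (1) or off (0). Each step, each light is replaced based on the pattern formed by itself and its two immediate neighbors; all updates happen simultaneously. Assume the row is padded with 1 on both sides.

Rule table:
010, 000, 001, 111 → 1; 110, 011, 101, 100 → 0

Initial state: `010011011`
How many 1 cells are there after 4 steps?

5

010100001
010101110
010100100
010101101
count of 1: 5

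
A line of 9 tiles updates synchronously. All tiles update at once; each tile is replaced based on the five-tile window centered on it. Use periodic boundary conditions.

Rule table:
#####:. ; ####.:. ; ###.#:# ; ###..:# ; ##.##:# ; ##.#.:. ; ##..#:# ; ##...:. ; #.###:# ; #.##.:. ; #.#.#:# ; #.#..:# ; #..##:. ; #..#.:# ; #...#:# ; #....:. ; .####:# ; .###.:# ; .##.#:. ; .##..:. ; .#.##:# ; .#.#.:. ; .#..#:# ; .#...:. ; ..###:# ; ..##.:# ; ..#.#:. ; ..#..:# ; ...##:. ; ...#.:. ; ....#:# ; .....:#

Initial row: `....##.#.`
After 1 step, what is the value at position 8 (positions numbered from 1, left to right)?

.##.#..#.
position 8 holds #

#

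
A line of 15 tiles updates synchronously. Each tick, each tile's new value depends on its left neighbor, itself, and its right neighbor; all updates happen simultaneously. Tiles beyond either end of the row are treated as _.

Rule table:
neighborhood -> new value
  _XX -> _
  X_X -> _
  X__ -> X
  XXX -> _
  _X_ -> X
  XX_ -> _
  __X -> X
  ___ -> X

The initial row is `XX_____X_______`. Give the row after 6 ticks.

__XXXXXXXXXXXXX
XX_____________
__XXXXXXXXXXXXX  (repeats tick 1; period 2)
tick 6: XX_____________

XX_____________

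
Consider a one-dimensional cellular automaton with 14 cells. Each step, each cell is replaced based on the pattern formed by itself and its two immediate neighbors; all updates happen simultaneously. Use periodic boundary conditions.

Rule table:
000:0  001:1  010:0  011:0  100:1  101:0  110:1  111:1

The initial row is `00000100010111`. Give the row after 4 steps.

01110101010001

10001010100011
11010000010101
11001000100000
01110101010001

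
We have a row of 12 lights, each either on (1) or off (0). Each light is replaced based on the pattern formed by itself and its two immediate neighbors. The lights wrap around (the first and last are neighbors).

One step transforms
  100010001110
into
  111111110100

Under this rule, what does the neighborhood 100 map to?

At position 1 the neighborhood is 100; the next row has 1 there.

1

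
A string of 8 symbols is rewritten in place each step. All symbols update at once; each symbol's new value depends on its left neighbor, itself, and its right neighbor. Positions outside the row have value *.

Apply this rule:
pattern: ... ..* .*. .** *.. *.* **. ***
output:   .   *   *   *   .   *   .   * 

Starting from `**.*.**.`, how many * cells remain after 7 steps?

7

*.****.*
.****.**
****.***
***.****
**.*****
*.******
.*******
count of *: 7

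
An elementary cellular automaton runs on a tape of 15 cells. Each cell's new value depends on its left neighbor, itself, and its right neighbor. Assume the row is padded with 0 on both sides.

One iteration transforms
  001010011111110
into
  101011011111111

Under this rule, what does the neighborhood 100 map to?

1

At position 5 the neighborhood is 100; the next row has 1 there.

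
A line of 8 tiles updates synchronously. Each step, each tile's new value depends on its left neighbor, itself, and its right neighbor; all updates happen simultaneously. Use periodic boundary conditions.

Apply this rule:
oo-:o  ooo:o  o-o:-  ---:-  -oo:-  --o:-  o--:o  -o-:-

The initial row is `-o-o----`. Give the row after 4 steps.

-------o

----o---
-----o--
------o-
-------o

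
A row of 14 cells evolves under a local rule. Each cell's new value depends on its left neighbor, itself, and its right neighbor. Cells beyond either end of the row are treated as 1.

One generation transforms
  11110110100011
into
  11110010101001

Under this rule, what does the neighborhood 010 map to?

1

At position 8 the neighborhood is 010; the next row has 1 there.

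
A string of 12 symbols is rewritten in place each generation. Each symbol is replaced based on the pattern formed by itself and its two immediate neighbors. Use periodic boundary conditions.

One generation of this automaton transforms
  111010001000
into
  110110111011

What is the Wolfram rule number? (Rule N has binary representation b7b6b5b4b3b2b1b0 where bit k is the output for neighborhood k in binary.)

position 1: 111 → 1  (bit 7 = 1)
position 2: 110 → 0  (bit 6 = 0)
position 3: 101 → 1  (bit 5 = 1)
position 5: 100 → 0  (bit 4 = 0)
position 0: 011 → 1  (bit 3 = 1)
position 4: 010 → 1  (bit 2 = 1)
position 7: 001 → 1  (bit 1 = 1)
position 6: 000 → 1  (bit 0 = 1)
bits b7..b0 = 10101111 = 175

175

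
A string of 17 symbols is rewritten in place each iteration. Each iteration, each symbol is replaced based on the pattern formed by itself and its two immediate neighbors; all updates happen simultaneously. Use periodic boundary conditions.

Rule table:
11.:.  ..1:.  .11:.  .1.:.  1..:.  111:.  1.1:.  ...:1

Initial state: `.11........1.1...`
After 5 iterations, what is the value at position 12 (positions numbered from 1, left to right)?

.

....111111.....11
.11........111...
....111111.....11  (repeats iteration 1; period 2)
iteration 5: ....111111.....11
position 12 holds .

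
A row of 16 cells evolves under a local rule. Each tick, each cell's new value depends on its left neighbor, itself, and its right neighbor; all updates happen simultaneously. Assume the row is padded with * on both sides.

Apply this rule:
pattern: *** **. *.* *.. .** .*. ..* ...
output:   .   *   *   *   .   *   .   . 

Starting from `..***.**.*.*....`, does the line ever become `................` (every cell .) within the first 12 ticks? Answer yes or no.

no

*...**.******...
**...**.....**..
.**...**.....**.
*.**...**.....**
**.**...**......
.**.**...**.....
*.**.**...**....
**.**.**...**...
.**.**.**...**..
*.**.**.**...**.
**.**.**.**...**
.**.**.**.**....
tick 12 is .**.**.**.**...., still not uniform .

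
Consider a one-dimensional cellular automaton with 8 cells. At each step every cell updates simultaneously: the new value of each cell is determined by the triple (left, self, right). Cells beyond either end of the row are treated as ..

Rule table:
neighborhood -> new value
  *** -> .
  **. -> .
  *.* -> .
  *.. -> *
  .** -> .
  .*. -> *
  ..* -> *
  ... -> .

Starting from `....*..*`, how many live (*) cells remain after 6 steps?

1

step 1: ...*****
step 2: ..*.....
step 3: .***....
step 4: *...*...
step 5: **.***..
step 6: ......*.
count of *: 1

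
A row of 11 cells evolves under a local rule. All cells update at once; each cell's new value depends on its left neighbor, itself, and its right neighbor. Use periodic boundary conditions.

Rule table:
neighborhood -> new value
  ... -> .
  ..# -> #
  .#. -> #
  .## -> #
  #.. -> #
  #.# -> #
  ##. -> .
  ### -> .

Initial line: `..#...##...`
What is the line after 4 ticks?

.##..##.###

.###.##.#..
##..##.###.
#.###.##..#
.##..##.###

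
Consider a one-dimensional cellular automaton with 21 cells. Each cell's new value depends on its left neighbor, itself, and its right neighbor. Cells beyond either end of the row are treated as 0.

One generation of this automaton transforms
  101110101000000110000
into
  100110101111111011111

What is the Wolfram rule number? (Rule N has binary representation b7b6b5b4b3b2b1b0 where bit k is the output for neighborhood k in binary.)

215

position 3: 111 → 1  (bit 7 = 1)
position 4: 110 → 1  (bit 6 = 1)
position 1: 101 → 0  (bit 5 = 0)
position 9: 100 → 1  (bit 4 = 1)
position 2: 011 → 0  (bit 3 = 0)
position 0: 010 → 1  (bit 2 = 1)
position 14: 001 → 1  (bit 1 = 1)
position 10: 000 → 1  (bit 0 = 1)
bits b7..b0 = 11010111 = 215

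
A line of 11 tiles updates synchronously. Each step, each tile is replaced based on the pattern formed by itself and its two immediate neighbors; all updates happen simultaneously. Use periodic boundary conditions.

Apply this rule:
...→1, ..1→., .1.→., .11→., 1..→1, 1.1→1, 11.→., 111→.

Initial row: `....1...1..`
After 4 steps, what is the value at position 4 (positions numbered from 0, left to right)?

.

111..11..11
...1...1...
11..11..111
..1...1....
position 4 holds .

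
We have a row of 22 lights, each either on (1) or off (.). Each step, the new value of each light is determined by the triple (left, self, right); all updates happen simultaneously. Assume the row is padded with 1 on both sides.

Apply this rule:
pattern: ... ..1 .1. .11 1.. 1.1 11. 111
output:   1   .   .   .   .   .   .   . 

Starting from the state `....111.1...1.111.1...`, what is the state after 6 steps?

.11.......1.........1.
....11111...1111111...
.11.......1.........1.  (repeats step 1; period 2)
step 6: ....11111...1111111...

....11111...1111111...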